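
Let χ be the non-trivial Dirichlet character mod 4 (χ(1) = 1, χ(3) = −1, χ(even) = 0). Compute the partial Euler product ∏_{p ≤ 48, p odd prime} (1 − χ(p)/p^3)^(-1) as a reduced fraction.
∏ = 5542372783760447569145696690995330585/5720007308274565543266215981884637184

The odd primes p ≤ 48 are [3, 5, 7, 11, 13, 17, 19, 23, 29, 31, 37, 41, 43, 47]. For each, χ(p) = 1 if p ≡ 1 mod 4, χ(p) = −1 if p ≡ 3 mod 4. Taking (1 − χ(p)/p^3)^(-1) = p^3/(p^3 − χ(p)): (1 − (-1)/3^3)^(-1) · (1 − (1)/5^3)^(-1) · (1 − (-1)/7^3)^(-1) · (1 − (-1)/11^3)^(-1) · (1 − (1)/13^3)^(-1) · (1 − (1)/17^3)^(-1) · (1 − (-1)/19^3)^(-1) · (1 − (-1)/23^3)^(-1) · (1 − (1)/29^3)^(-1) · (1 − (-1)/31^3)^(-1) · (1 − (1)/37^3)^(-1) · (1 − (1)/41^3)^(-1) · (1 − (-1)/43^3)^(-1) · (1 − (-1)/47^3)^(-1) = 5542372783760447569145696690995330585/5720007308274565543266215981884637184.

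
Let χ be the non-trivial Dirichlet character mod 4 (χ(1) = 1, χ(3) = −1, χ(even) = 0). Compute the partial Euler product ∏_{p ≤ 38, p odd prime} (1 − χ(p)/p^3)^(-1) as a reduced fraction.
∏ = 23039676015771696171729025/23777920687809392849977344

The odd primes p ≤ 38 are [3, 5, 7, 11, 13, 17, 19, 23, 29, 31, 37]. For each, χ(p) = 1 if p ≡ 1 mod 4, χ(p) = −1 if p ≡ 3 mod 4. Taking (1 − χ(p)/p^3)^(-1) = p^3/(p^3 − χ(p)): (1 − (-1)/3^3)^(-1) · (1 − (1)/5^3)^(-1) · (1 − (-1)/7^3)^(-1) · (1 − (-1)/11^3)^(-1) · (1 − (1)/13^3)^(-1) · (1 − (1)/17^3)^(-1) · (1 − (-1)/19^3)^(-1) · (1 − (-1)/23^3)^(-1) · (1 − (1)/29^3)^(-1) · (1 − (-1)/31^3)^(-1) · (1 − (1)/37^3)^(-1) = 23039676015771696171729025/23777920687809392849977344.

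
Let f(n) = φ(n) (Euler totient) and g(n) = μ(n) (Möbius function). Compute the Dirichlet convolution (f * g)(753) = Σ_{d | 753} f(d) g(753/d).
(φ * μ)(753) = 249

Divisors of 753: [1, 3, 251, 753]. For each d | 753:
  d = 1: φ(1) · μ(753/1) = 1 · 1 = 1
  d = 3: φ(3) · μ(753/3) = 2 · -1 = -2
  d = 251: φ(251) · μ(753/251) = 250 · -1 = -250
  d = 753: φ(753) · μ(753/753) = 500 · 1 = 500
Summing: (φ * μ)(753) = 1 + -2 + -250 + 500 = 249.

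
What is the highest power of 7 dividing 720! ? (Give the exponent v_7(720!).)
v_7(720!) = 118

Legendre's formula: v_p(n!) = Σ_{k ≥ 1} ⌊n / p^k⌋. For p = 7, n = 720, the terms are:
  ⌊720/7^1⌋ = ⌊720/7⌋ = 102
  ⌊720/7^2⌋ = ⌊720/49⌋ = 14
  ⌊720/7^3⌋ = ⌊720/343⌋ = 2
(the next term ⌊720/7^4⌋ = 0, terminating the sum). Summing: v_7(720!) = 102 + 14 + 2 = 118.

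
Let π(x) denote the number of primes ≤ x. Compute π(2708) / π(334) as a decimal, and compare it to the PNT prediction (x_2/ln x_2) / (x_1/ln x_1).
π(2708)/π(334) = 394/67 ≈ 5.8806;  PNT prediction ≈ 5.9610.

π(334) = 67 and π(2708) = 394, so π(2708)/π(334) ≈ 5.8806. The PNT-predicted ratio is (2708/ln(2708)) / (334/ln(334)) ≈ 5.9610. The two agree to within a few percent, as expected.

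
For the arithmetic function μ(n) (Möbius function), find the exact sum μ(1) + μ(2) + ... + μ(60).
Σ_{n ≤ 60} μ(n) = -1

Compute μ(n) for each 1 ≤ n ≤ 60: μ(1) = 1, μ(2) = -1, μ(3) = -1, μ(4) = 0, μ(5) = -1, μ(6) = 1, μ(7) = -1, μ(8) = 0, μ(9) = 0, μ(10) = 1, μ(11) = -1, μ(12) = 0, μ(13) = -1, μ(14) = 1, μ(15) = 1, μ(16) = 0, μ(17) = -1, μ(18) = 0, μ(19) = -1, μ(20) = 0, μ(21) = 1, μ(22) = 1, μ(23) = -1, μ(24) = 0, μ(25) = 0, μ(26) = 1, μ(27) = 0, μ(28) = 0, μ(29) = -1, μ(30) = -1, μ(31) = -1, μ(32) = 0, μ(33) = 1, μ(34) = 1, μ(35) = 1, μ(36) = 0, μ(37) = -1, μ(38) = 1, μ(39) = 1, μ(40) = 0, μ(41) = -1, μ(42) = -1, μ(43) = -1, μ(44) = 0, μ(45) = 0, μ(46) = 1, μ(47) = -1, μ(48) = 0, μ(49) = 0, μ(50) = 0, μ(51) = 1, μ(52) = 0, μ(53) = -1, μ(54) = 0, μ(55) = 1, μ(56) = 0, μ(57) = 1, μ(58) = 1, μ(59) = -1, μ(60) = 0. Summing all 60 values: -1. (Mertens function M(x) = Σ_{n ≤ x} μ(n); on average M(x) should be small (PNT ⟺ M(x) = o(x)).)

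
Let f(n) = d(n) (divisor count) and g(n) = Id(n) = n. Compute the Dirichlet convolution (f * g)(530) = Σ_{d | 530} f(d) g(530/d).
(d * Id)(530) = 1540

Divisors of 530: [1, 2, 5, 10, 53, 106, 265, 530]. For each d | 530:
  d = 1: d(1) · Id(530/1) = 1 · 530 = 530
  d = 2: d(2) · Id(530/2) = 2 · 265 = 530
  d = 5: d(5) · Id(530/5) = 2 · 106 = 212
  d = 10: d(10) · Id(530/10) = 4 · 53 = 212
  d = 53: d(53) · Id(530/53) = 2 · 10 = 20
  d = 106: d(106) · Id(530/106) = 4 · 5 = 20
  d = 265: d(265) · Id(530/265) = 4 · 2 = 8
  d = 530: d(530) · Id(530/530) = 8 · 1 = 8
Summing: (d * Id)(530) = 530 + 530 + 212 + 212 + 20 + 20 + 8 + 8 = 1540.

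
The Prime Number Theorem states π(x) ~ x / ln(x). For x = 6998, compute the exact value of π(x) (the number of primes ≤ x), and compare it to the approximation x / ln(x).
π(6998) = 900;  x/ln(x) ≈ 790.43;  relative error ≈ 12.17%.

Directly count primes up to 6998: π(6998) = 900. The PNT approximation gives 6998/ln(6998) ≈ 6998/8.85338 ≈ 790.43. Relative error (π(x) − x/ln(x)) / π(x) ≈ 12.17%; the approximation is known to undercount slightly (Li(x) is a better estimate).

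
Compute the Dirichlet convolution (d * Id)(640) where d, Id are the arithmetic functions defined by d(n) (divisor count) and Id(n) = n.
(d * Id)(640) = 3514

Divisors of 640: [1, 2, 4, 5, 8, 10, 16, 20, 32, 40, 64, 80, 128, 160, 320, 640]. For each d | 640:
  d = 1: d(1) · Id(640/1) = 1 · 640 = 640
  d = 2: d(2) · Id(640/2) = 2 · 320 = 640
  d = 4: d(4) · Id(640/4) = 3 · 160 = 480
  d = 5: d(5) · Id(640/5) = 2 · 128 = 256
  d = 8: d(8) · Id(640/8) = 4 · 80 = 320
  d = 10: d(10) · Id(640/10) = 4 · 64 = 256
  d = 16: d(16) · Id(640/16) = 5 · 40 = 200
  d = 20: d(20) · Id(640/20) = 6 · 32 = 192
  d = 32: d(32) · Id(640/32) = 6 · 20 = 120
  d = 40: d(40) · Id(640/40) = 8 · 16 = 128
  d = 64: d(64) · Id(640/64) = 7 · 10 = 70
  d = 80: d(80) · Id(640/80) = 10 · 8 = 80
  d = 128: d(128) · Id(640/128) = 8 · 5 = 40
  d = 160: d(160) · Id(640/160) = 12 · 4 = 48
  d = 320: d(320) · Id(640/320) = 14 · 2 = 28
  d = 640: d(640) · Id(640/640) = 16 · 1 = 16
Summing: (d * Id)(640) = 640 + 640 + 480 + 256 + 320 + 256 + 200 + 192 + 120 + 128 + 70 + 80 + 40 + 48 + 28 + 16 = 3514.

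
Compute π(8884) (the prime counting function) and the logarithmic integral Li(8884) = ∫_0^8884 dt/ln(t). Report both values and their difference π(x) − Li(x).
π(8884) = 1106;  Li(8884) ≈ 1124.20;  π(x) − Li(x) ≈ -18.20.

Direct count of primes ≤ 8884 gives π(8884) = 1106. Numerical evaluation of the logarithmic integral gives Li(8884) ≈ 1124.20. The difference π(x) − Li(x) ≈ -18.20 is typically negative for small/moderate x (Li(x) overestimates), though Littlewood's theorem shows this sign changes infinitely often.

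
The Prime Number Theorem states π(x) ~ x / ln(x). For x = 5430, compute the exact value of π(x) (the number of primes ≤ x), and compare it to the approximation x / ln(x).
π(5430) = 716;  x/ln(x) ≈ 631.42;  relative error ≈ 11.81%.

Directly count primes up to 5430: π(5430) = 716. The PNT approximation gives 5430/ln(5430) ≈ 5430/8.59969 ≈ 631.42. Relative error (π(x) − x/ln(x)) / π(x) ≈ 11.81%; the approximation is known to undercount slightly (Li(x) is a better estimate).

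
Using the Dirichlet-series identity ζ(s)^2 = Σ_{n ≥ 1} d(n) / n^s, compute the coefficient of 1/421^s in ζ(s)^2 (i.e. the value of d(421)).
d(421) = 2

ζ(s)^2 = (Σ 1/m^s)(Σ 1/k^s). The coefficient of 1/n^s in the product is the number of ordered pairs (m, k) with mk = n, which equals d(n). For n = 421, divisors are [1, 421], so d(421) = 2.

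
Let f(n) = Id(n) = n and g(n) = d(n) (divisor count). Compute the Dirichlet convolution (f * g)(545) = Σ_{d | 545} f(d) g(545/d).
(Id * d)(545) = 777

Divisors of 545: [1, 5, 109, 545]. For each d | 545:
  d = 1: Id(1) · d(545/1) = 1 · 4 = 4
  d = 5: Id(5) · d(545/5) = 5 · 2 = 10
  d = 109: Id(109) · d(545/109) = 109 · 2 = 218
  d = 545: Id(545) · d(545/545) = 545 · 1 = 545
Summing: (Id * d)(545) = 4 + 10 + 218 + 545 = 777.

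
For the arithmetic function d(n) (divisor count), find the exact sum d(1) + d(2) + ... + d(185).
Σ_{n ≤ 185} d(n) = 997

Compute d(n) for each 1 ≤ n ≤ 185: d(1) = 1, d(2) = 2, d(3) = 2, d(4) = 3, d(5) = 2, d(6) = 4, d(7) = 2, d(8) = 4, d(9) = 3, d(10) = 4, d(11) = 2, d(12) = 6, d(13) = 2, d(14) = 4, d(15) = 4, d(16) = 5, d(17) = 2, d(18) = 6, d(19) = 2, d(20) = 6, d(21) = 4, d(22) = 4, d(23) = 2, d(24) = 8, d(25) = 3, d(26) = 4, d(27) = 4, d(28) = 6, d(29) = 2, d(30) = 8, d(31) = 2, d(32) = 6, d(33) = 4, d(34) = 4, d(35) = 4, d(36) = 9, d(37) = 2, d(38) = 4, d(39) = 4, d(40) = 8, d(41) = 2, d(42) = 8, d(43) = 2, d(44) = 6, d(45) = 6, d(46) = 4, d(47) = 2, d(48) = 10, d(49) = 3, d(50) = 6, d(51) = 4, d(52) = 6, d(53) = 2, d(54) = 8, d(55) = 4, d(56) = 8, d(57) = 4, d(58) = 4, d(59) = 2, d(60) = 12, d(61) = 2, d(62) = 4, d(63) = 6, d(64) = 7, d(65) = 4, d(66) = 8, d(67) = 2, d(68) = 6, d(69) = 4, d(70) = 8, d(71) = 2, d(72) = 12, d(73) = 2, d(74) = 4, d(75) = 6, d(76) = 6, d(77) = 4, d(78) = 8, d(79) = 2, d(80) = 10, d(81) = 5, d(82) = 4, d(83) = 2, d(84) = 12, d(85) = 4, d(86) = 4, d(87) = 4, d(88) = 8, d(89) = 2, d(90) = 12, d(91) = 4, d(92) = 6, d(93) = 4, d(94) = 4, d(95) = 4, d(96) = 12, d(97) = 2, d(98) = 6, d(99) = 6, d(100) = 9, d(101) = 2, d(102) = 8, d(103) = 2, d(104) = 8, d(105) = 8, d(106) = 4, d(107) = 2, d(108) = 12, d(109) = 2, d(110) = 8, d(111) = 4, d(112) = 10, d(113) = 2, d(114) = 8, d(115) = 4, d(116) = 6, d(117) = 6, d(118) = 4, d(119) = 4, d(120) = 16, d(121) = 3, d(122) = 4, d(123) = 4, d(124) = 6, d(125) = 4, d(126) = 12, d(127) = 2, d(128) = 8, d(129) = 4, d(130) = 8, d(131) = 2, d(132) = 12, d(133) = 4, d(134) = 4, d(135) = 8, d(136) = 8, d(137) = 2, d(138) = 8, d(139) = 2, d(140) = 12, d(141) = 4, d(142) = 4, d(143) = 4, d(144) = 15, d(145) = 4, d(146) = 4, d(147) = 6, d(148) = 6, d(149) = 2, d(150) = 12, d(151) = 2, d(152) = 8, d(153) = 6, d(154) = 8, d(155) = 4, d(156) = 12, d(157) = 2, d(158) = 4, d(159) = 4, d(160) = 12, d(161) = 4, d(162) = 10, d(163) = 2, d(164) = 6, d(165) = 8, d(166) = 4, d(167) = 2, d(168) = 16, d(169) = 3, d(170) = 8, d(171) = 6, d(172) = 6, d(173) = 2, d(174) = 8, d(175) = 6, d(176) = 10, d(177) = 4, d(178) = 4, d(179) = 2, d(180) = 18, d(181) = 2, d(182) = 8, d(183) = 4, d(184) = 8, d(185) = 4. Summing all 185 values: 997. (Dirichlet's divisor formula: Σ_{n ≤ x} d(n) = x ln(x) + (2γ − 1) x + O(√x). For x = 185, the asymptotic estimate is ≈ 994.34.)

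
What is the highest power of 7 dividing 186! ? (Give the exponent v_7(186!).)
v_7(186!) = 29

Legendre's formula: v_p(n!) = Σ_{k ≥ 1} ⌊n / p^k⌋. For p = 7, n = 186, the terms are:
  ⌊186/7^1⌋ = ⌊186/7⌋ = 26
  ⌊186/7^2⌋ = ⌊186/49⌋ = 3
(the next term ⌊186/7^3⌋ = 0, terminating the sum). Summing: v_7(186!) = 26 + 3 = 29.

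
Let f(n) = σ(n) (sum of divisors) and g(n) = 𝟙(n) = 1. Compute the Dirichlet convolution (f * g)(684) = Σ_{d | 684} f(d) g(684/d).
(σ * 𝟙)(684) = 4158

Divisors of 684: [1, 2, 3, 4, 6, 9, 12, 18, 19, 36, 38, 57, 76, 114, 171, 228, 342, 684]. For each d | 684:
  d = 1: σ(1) · 𝟙(684/1) = 1 · 1 = 1
  d = 2: σ(2) · 𝟙(684/2) = 3 · 1 = 3
  d = 3: σ(3) · 𝟙(684/3) = 4 · 1 = 4
  d = 4: σ(4) · 𝟙(684/4) = 7 · 1 = 7
  d = 6: σ(6) · 𝟙(684/6) = 12 · 1 = 12
  d = 9: σ(9) · 𝟙(684/9) = 13 · 1 = 13
  d = 12: σ(12) · 𝟙(684/12) = 28 · 1 = 28
  d = 18: σ(18) · 𝟙(684/18) = 39 · 1 = 39
  d = 19: σ(19) · 𝟙(684/19) = 20 · 1 = 20
  d = 36: σ(36) · 𝟙(684/36) = 91 · 1 = 91
  d = 38: σ(38) · 𝟙(684/38) = 60 · 1 = 60
  d = 57: σ(57) · 𝟙(684/57) = 80 · 1 = 80
  d = 76: σ(76) · 𝟙(684/76) = 140 · 1 = 140
  d = 114: σ(114) · 𝟙(684/114) = 240 · 1 = 240
  d = 171: σ(171) · 𝟙(684/171) = 260 · 1 = 260
  d = 228: σ(228) · 𝟙(684/228) = 560 · 1 = 560
  d = 342: σ(342) · 𝟙(684/342) = 780 · 1 = 780
  d = 684: σ(684) · 𝟙(684/684) = 1820 · 1 = 1820
Summing: (σ * 𝟙)(684) = 1 + 3 + 4 + 7 + 12 + 13 + 28 + 39 + 20 + 91 + 60 + 80 + 140 + 240 + 260 + 560 + 780 + 1820 = 4158.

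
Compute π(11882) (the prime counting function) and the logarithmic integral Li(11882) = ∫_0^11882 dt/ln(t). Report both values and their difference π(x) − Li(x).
π(11882) = 1423;  Li(11882) ≈ 1448.53;  π(x) − Li(x) ≈ -25.53.

Direct count of primes ≤ 11882 gives π(11882) = 1423. Numerical evaluation of the logarithmic integral gives Li(11882) ≈ 1448.53. The difference π(x) − Li(x) ≈ -25.53 is typically negative for small/moderate x (Li(x) overestimates), though Littlewood's theorem shows this sign changes infinitely often.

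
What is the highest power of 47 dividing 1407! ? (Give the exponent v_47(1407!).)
v_47(1407!) = 29

Legendre's formula: v_p(n!) = Σ_{k ≥ 1} ⌊n / p^k⌋. For p = 47, n = 1407, the terms are:
  ⌊1407/47^1⌋ = ⌊1407/47⌋ = 29
(the next term ⌊1407/47^2⌋ = 0, terminating the sum). Summing: v_47(1407!) = 29 = 29.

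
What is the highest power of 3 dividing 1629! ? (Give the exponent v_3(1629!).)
v_3(1629!) = 812

Legendre's formula: v_p(n!) = Σ_{k ≥ 1} ⌊n / p^k⌋. For p = 3, n = 1629, the terms are:
  ⌊1629/3^1⌋ = ⌊1629/3⌋ = 543
  ⌊1629/3^2⌋ = ⌊1629/9⌋ = 181
  ⌊1629/3^3⌋ = ⌊1629/27⌋ = 60
  ⌊1629/3^4⌋ = ⌊1629/81⌋ = 20
  ⌊1629/3^5⌋ = ⌊1629/243⌋ = 6
  ⌊1629/3^6⌋ = ⌊1629/729⌋ = 2
(the next term ⌊1629/3^7⌋ = 0, terminating the sum). Summing: v_3(1629!) = 543 + 181 + 60 + 20 + 6 + 2 = 812.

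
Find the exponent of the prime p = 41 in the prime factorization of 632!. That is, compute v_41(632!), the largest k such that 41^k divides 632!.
v_41(632!) = 15

Legendre's formula: v_p(n!) = Σ_{k ≥ 1} ⌊n / p^k⌋. For p = 41, n = 632, the terms are:
  ⌊632/41^1⌋ = ⌊632/41⌋ = 15
(the next term ⌊632/41^2⌋ = 0, terminating the sum). Summing: v_41(632!) = 15 = 15.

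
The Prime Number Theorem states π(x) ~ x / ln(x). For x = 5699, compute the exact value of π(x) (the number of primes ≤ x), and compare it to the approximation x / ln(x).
π(5699) = 750;  x/ln(x) ≈ 658.99;  relative error ≈ 12.13%.

Directly count primes up to 5699: π(5699) = 750. The PNT approximation gives 5699/ln(5699) ≈ 5699/8.64805 ≈ 658.99. Relative error (π(x) − x/ln(x)) / π(x) ≈ 12.13%; the approximation is known to undercount slightly (Li(x) is a better estimate).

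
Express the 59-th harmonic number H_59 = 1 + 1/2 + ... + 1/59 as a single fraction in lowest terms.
H_59 = 15063255090319832863132951/3230237388259077233637600

Direct summation: H_59 = 1 + 1/2 + ... + 1/59. The least common denominator is lcm(1, ..., 59) = 9690712164777231700912800; over this denominator the numerator is 9690712164777231700912800 + 4845356082388615850456400 + 3230237388259077233637600 + 2422678041194307925228200 + 1938142432955446340182560 + 1615118694129538616818800 + 1384387452111033100130400 + 1211339020597153962614100 + 1076745796086359077879200 + 969071216477723170091280 + 880973833161566518264800 + 807559347064769308409400 + 745439397290556284685600 + 692193726055516550065200 + 646047477651815446727520 + 605669510298576981307050 + 570041892045719511818400 + 538372898043179538939600 + 510037482356696405311200 + 484535608238861585045640 + 461462484037011033376800 + 440486916580783259132400 + 421335311512053552213600 + 403779673532384654204700 + 387628486591089268036512 + 372719698645278142342800 + 358915265362119692626400 + 346096863027758275032600 + 334162488440594196583200 + 323023738825907723363760 + 312603618218620377448800 + 302834755149288490653525 + 293657944387188839421600 + 285020946022859755909200 + 276877490422206620026080 + 269186449021589769469800 + 261911139588573829754400 + 255018741178348202655600 + 248479799096852094895200 + 242267804119430792522820 + 236358833287249553680800 + 230731242018505516688400 + 225365399180865853509600 + 220243458290391629566200 + 215349159217271815575840 + 210667655756026776106800 + 206185365208026206402400 + 201889836766192327102350 + 197769636015861871447200 + 193814243295544634018256 + 190013964015239837272800 + 186359849322639071171400 + 182843625750513805677600 + 179457632681059846313200 + 176194766632313303652960 + 173048431513879137516300 + 170012494118898801770400 + 167081244220297098291600 + 164249358725037825439200 = 45189765270959498589398853, so H_59 = 45189765270959498589398853/9690712164777231700912800; reducing by gcd(45189765270959498589398853, 9690712164777231700912800) = 3 gives 15063255090319832863132951/3230237388259077233637600 ≈ 4.66320. (The PNT-adjacent estimate ln(59) + γ ≈ 4.65475 matches within O(1/n).)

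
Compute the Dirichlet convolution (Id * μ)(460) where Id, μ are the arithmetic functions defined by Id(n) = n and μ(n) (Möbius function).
(Id * μ)(460) = 176

Divisors of 460: [1, 2, 4, 5, 10, 20, 23, 46, 92, 115, 230, 460]. For each d | 460:
  d = 1: Id(1) · μ(460/1) = 1 · 0 = 0
  d = 2: Id(2) · μ(460/2) = 2 · -1 = -2
  d = 4: Id(4) · μ(460/4) = 4 · 1 = 4
  d = 5: Id(5) · μ(460/5) = 5 · 0 = 0
  d = 10: Id(10) · μ(460/10) = 10 · 1 = 10
  d = 20: Id(20) · μ(460/20) = 20 · -1 = -20
  d = 23: Id(23) · μ(460/23) = 23 · 0 = 0
  d = 46: Id(46) · μ(460/46) = 46 · 1 = 46
  d = 92: Id(92) · μ(460/92) = 92 · -1 = -92
  d = 115: Id(115) · μ(460/115) = 115 · 0 = 0
  d = 230: Id(230) · μ(460/230) = 230 · -1 = -230
  d = 460: Id(460) · μ(460/460) = 460 · 1 = 460
Summing: (Id * μ)(460) = 0 + -2 + 4 + 0 + 10 + -20 + 0 + 46 + -92 + 0 + -230 + 460 = 176.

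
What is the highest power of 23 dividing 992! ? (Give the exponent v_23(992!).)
v_23(992!) = 44

Legendre's formula: v_p(n!) = Σ_{k ≥ 1} ⌊n / p^k⌋. For p = 23, n = 992, the terms are:
  ⌊992/23^1⌋ = ⌊992/23⌋ = 43
  ⌊992/23^2⌋ = ⌊992/529⌋ = 1
(the next term ⌊992/23^3⌋ = 0, terminating the sum). Summing: v_23(992!) = 43 + 1 = 44.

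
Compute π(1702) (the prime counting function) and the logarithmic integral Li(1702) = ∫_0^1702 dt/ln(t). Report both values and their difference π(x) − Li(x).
π(1702) = 266;  Li(1702) ≈ 275.19;  π(x) − Li(x) ≈ -9.19.

Direct count of primes ≤ 1702 gives π(1702) = 266. Numerical evaluation of the logarithmic integral gives Li(1702) ≈ 275.19. The difference π(x) − Li(x) ≈ -9.19 is typically negative for small/moderate x (Li(x) overestimates), though Littlewood's theorem shows this sign changes infinitely often.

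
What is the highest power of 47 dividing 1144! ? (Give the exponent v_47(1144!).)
v_47(1144!) = 24

Legendre's formula: v_p(n!) = Σ_{k ≥ 1} ⌊n / p^k⌋. For p = 47, n = 1144, the terms are:
  ⌊1144/47^1⌋ = ⌊1144/47⌋ = 24
(the next term ⌊1144/47^2⌋ = 0, terminating the sum). Summing: v_47(1144!) = 24 = 24.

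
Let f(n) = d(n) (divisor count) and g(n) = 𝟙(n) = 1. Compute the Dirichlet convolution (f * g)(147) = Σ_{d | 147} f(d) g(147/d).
(d * 𝟙)(147) = 18

Divisors of 147: [1, 3, 7, 21, 49, 147]. For each d | 147:
  d = 1: d(1) · 𝟙(147/1) = 1 · 1 = 1
  d = 3: d(3) · 𝟙(147/3) = 2 · 1 = 2
  d = 7: d(7) · 𝟙(147/7) = 2 · 1 = 2
  d = 21: d(21) · 𝟙(147/21) = 4 · 1 = 4
  d = 49: d(49) · 𝟙(147/49) = 3 · 1 = 3
  d = 147: d(147) · 𝟙(147/147) = 6 · 1 = 6
Summing: (d * 𝟙)(147) = 1 + 2 + 2 + 4 + 3 + 6 = 18.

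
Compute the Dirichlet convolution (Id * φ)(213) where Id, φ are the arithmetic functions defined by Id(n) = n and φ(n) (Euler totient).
(Id * φ)(213) = 705

Divisors of 213: [1, 3, 71, 213]. For each d | 213:
  d = 1: Id(1) · φ(213/1) = 1 · 140 = 140
  d = 3: Id(3) · φ(213/3) = 3 · 70 = 210
  d = 71: Id(71) · φ(213/71) = 71 · 2 = 142
  d = 213: Id(213) · φ(213/213) = 213 · 1 = 213
Summing: (Id * φ)(213) = 140 + 210 + 142 + 213 = 705.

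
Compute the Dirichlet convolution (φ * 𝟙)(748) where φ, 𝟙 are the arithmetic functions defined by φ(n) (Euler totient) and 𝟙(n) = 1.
(φ * 𝟙)(748) = 748

Divisors of 748: [1, 2, 4, 11, 17, 22, 34, 44, 68, 187, 374, 748]. For each d | 748:
  d = 1: φ(1) · 𝟙(748/1) = 1 · 1 = 1
  d = 2: φ(2) · 𝟙(748/2) = 1 · 1 = 1
  d = 4: φ(4) · 𝟙(748/4) = 2 · 1 = 2
  d = 11: φ(11) · 𝟙(748/11) = 10 · 1 = 10
  d = 17: φ(17) · 𝟙(748/17) = 16 · 1 = 16
  d = 22: φ(22) · 𝟙(748/22) = 10 · 1 = 10
  d = 34: φ(34) · 𝟙(748/34) = 16 · 1 = 16
  d = 44: φ(44) · 𝟙(748/44) = 20 · 1 = 20
  d = 68: φ(68) · 𝟙(748/68) = 32 · 1 = 32
  d = 187: φ(187) · 𝟙(748/187) = 160 · 1 = 160
  d = 374: φ(374) · 𝟙(748/374) = 160 · 1 = 160
  d = 748: φ(748) · 𝟙(748/748) = 320 · 1 = 320
Summing: (φ * 𝟙)(748) = 1 + 1 + 2 + 10 + 16 + 10 + 16 + 20 + 32 + 160 + 160 + 320 = 748.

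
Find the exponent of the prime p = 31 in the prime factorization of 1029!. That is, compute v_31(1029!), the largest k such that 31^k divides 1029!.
v_31(1029!) = 34

Legendre's formula: v_p(n!) = Σ_{k ≥ 1} ⌊n / p^k⌋. For p = 31, n = 1029, the terms are:
  ⌊1029/31^1⌋ = ⌊1029/31⌋ = 33
  ⌊1029/31^2⌋ = ⌊1029/961⌋ = 1
(the next term ⌊1029/31^3⌋ = 0, terminating the sum). Summing: v_31(1029!) = 33 + 1 = 34.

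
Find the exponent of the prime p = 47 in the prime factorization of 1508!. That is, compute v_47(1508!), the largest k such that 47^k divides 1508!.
v_47(1508!) = 32

Legendre's formula: v_p(n!) = Σ_{k ≥ 1} ⌊n / p^k⌋. For p = 47, n = 1508, the terms are:
  ⌊1508/47^1⌋ = ⌊1508/47⌋ = 32
(the next term ⌊1508/47^2⌋ = 0, terminating the sum). Summing: v_47(1508!) = 32 = 32.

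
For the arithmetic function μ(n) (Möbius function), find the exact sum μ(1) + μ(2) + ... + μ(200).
Σ_{n ≤ 200} μ(n) = -8

Compute μ(n) for each 1 ≤ n ≤ 200: μ(1) = 1, μ(2) = -1, μ(3) = -1, μ(4) = 0, μ(5) = -1, μ(6) = 1, μ(7) = -1, μ(8) = 0, μ(9) = 0, μ(10) = 1, μ(11) = -1, μ(12) = 0, μ(13) = -1, μ(14) = 1, μ(15) = 1, μ(16) = 0, μ(17) = -1, μ(18) = 0, μ(19) = -1, μ(20) = 0, μ(21) = 1, μ(22) = 1, μ(23) = -1, μ(24) = 0, μ(25) = 0, μ(26) = 1, μ(27) = 0, μ(28) = 0, μ(29) = -1, μ(30) = -1, μ(31) = -1, μ(32) = 0, μ(33) = 1, μ(34) = 1, μ(35) = 1, μ(36) = 0, μ(37) = -1, μ(38) = 1, μ(39) = 1, μ(40) = 0, μ(41) = -1, μ(42) = -1, μ(43) = -1, μ(44) = 0, μ(45) = 0, μ(46) = 1, μ(47) = -1, μ(48) = 0, μ(49) = 0, μ(50) = 0, μ(51) = 1, μ(52) = 0, μ(53) = -1, μ(54) = 0, μ(55) = 1, μ(56) = 0, μ(57) = 1, μ(58) = 1, μ(59) = -1, μ(60) = 0, μ(61) = -1, μ(62) = 1, μ(63) = 0, μ(64) = 0, μ(65) = 1, μ(66) = -1, μ(67) = -1, μ(68) = 0, μ(69) = 1, μ(70) = -1, μ(71) = -1, μ(72) = 0, μ(73) = -1, μ(74) = 1, μ(75) = 0, μ(76) = 0, μ(77) = 1, μ(78) = -1, μ(79) = -1, μ(80) = 0, μ(81) = 0, μ(82) = 1, μ(83) = -1, μ(84) = 0, μ(85) = 1, μ(86) = 1, μ(87) = 1, μ(88) = 0, μ(89) = -1, μ(90) = 0, μ(91) = 1, μ(92) = 0, μ(93) = 1, μ(94) = 1, μ(95) = 1, μ(96) = 0, μ(97) = -1, μ(98) = 0, μ(99) = 0, μ(100) = 0, μ(101) = -1, μ(102) = -1, μ(103) = -1, μ(104) = 0, μ(105) = -1, μ(106) = 1, μ(107) = -1, μ(108) = 0, μ(109) = -1, μ(110) = -1, μ(111) = 1, μ(112) = 0, μ(113) = -1, μ(114) = -1, μ(115) = 1, μ(116) = 0, μ(117) = 0, μ(118) = 1, μ(119) = 1, μ(120) = 0, μ(121) = 0, μ(122) = 1, μ(123) = 1, μ(124) = 0, μ(125) = 0, μ(126) = 0, μ(127) = -1, μ(128) = 0, μ(129) = 1, μ(130) = -1, μ(131) = -1, μ(132) = 0, μ(133) = 1, μ(134) = 1, μ(135) = 0, μ(136) = 0, μ(137) = -1, μ(138) = -1, μ(139) = -1, μ(140) = 0, μ(141) = 1, μ(142) = 1, μ(143) = 1, μ(144) = 0, μ(145) = 1, μ(146) = 1, μ(147) = 0, μ(148) = 0, μ(149) = -1, μ(150) = 0, μ(151) = -1, μ(152) = 0, μ(153) = 0, μ(154) = -1, μ(155) = 1, μ(156) = 0, μ(157) = -1, μ(158) = 1, μ(159) = 1, μ(160) = 0, μ(161) = 1, μ(162) = 0, μ(163) = -1, μ(164) = 0, μ(165) = -1, μ(166) = 1, μ(167) = -1, μ(168) = 0, μ(169) = 0, μ(170) = -1, μ(171) = 0, μ(172) = 0, μ(173) = -1, μ(174) = -1, μ(175) = 0, μ(176) = 0, μ(177) = 1, μ(178) = 1, μ(179) = -1, μ(180) = 0, μ(181) = -1, μ(182) = -1, μ(183) = 1, μ(184) = 0, μ(185) = 1, μ(186) = -1, μ(187) = 1, μ(188) = 0, μ(189) = 0, μ(190) = -1, μ(191) = -1, μ(192) = 0, μ(193) = -1, μ(194) = 1, μ(195) = -1, μ(196) = 0, μ(197) = -1, μ(198) = 0, μ(199) = -1, μ(200) = 0. Summing all 200 values: -8. (Mertens function M(x) = Σ_{n ≤ x} μ(n); on average M(x) should be small (PNT ⟺ M(x) = o(x)).)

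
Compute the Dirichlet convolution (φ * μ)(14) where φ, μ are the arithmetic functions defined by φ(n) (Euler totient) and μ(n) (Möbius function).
(φ * μ)(14) = 0

Divisors of 14: [1, 2, 7, 14]. For each d | 14:
  d = 1: φ(1) · μ(14/1) = 1 · 1 = 1
  d = 2: φ(2) · μ(14/2) = 1 · -1 = -1
  d = 7: φ(7) · μ(14/7) = 6 · -1 = -6
  d = 14: φ(14) · μ(14/14) = 6 · 1 = 6
Summing: (φ * μ)(14) = 1 + -1 + -6 + 6 = 0.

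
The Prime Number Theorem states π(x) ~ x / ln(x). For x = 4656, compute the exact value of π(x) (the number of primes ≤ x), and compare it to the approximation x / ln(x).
π(4656) = 629;  x/ln(x) ≈ 551.27;  relative error ≈ 12.36%.

Directly count primes up to 4656: π(4656) = 629. The PNT approximation gives 4656/ln(4656) ≈ 4656/8.44591 ≈ 551.27. Relative error (π(x) − x/ln(x)) / π(x) ≈ 12.36%; the approximation is known to undercount slightly (Li(x) is a better estimate).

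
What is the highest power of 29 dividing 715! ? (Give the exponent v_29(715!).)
v_29(715!) = 24

Legendre's formula: v_p(n!) = Σ_{k ≥ 1} ⌊n / p^k⌋. For p = 29, n = 715, the terms are:
  ⌊715/29^1⌋ = ⌊715/29⌋ = 24
(the next term ⌊715/29^2⌋ = 0, terminating the sum). Summing: v_29(715!) = 24 = 24.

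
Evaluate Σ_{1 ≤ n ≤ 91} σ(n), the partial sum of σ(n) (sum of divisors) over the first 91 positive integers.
Σ_{n ≤ 91} σ(n) = 6845

Compute σ(n) for each 1 ≤ n ≤ 91: σ(1) = 1, σ(2) = 3, σ(3) = 4, σ(4) = 7, σ(5) = 6, σ(6) = 12, σ(7) = 8, σ(8) = 15, σ(9) = 13, σ(10) = 18, σ(11) = 12, σ(12) = 28, σ(13) = 14, σ(14) = 24, σ(15) = 24, σ(16) = 31, σ(17) = 18, σ(18) = 39, σ(19) = 20, σ(20) = 42, σ(21) = 32, σ(22) = 36, σ(23) = 24, σ(24) = 60, σ(25) = 31, σ(26) = 42, σ(27) = 40, σ(28) = 56, σ(29) = 30, σ(30) = 72, σ(31) = 32, σ(32) = 63, σ(33) = 48, σ(34) = 54, σ(35) = 48, σ(36) = 91, σ(37) = 38, σ(38) = 60, σ(39) = 56, σ(40) = 90, σ(41) = 42, σ(42) = 96, σ(43) = 44, σ(44) = 84, σ(45) = 78, σ(46) = 72, σ(47) = 48, σ(48) = 124, σ(49) = 57, σ(50) = 93, σ(51) = 72, σ(52) = 98, σ(53) = 54, σ(54) = 120, σ(55) = 72, σ(56) = 120, σ(57) = 80, σ(58) = 90, σ(59) = 60, σ(60) = 168, σ(61) = 62, σ(62) = 96, σ(63) = 104, σ(64) = 127, σ(65) = 84, σ(66) = 144, σ(67) = 68, σ(68) = 126, σ(69) = 96, σ(70) = 144, σ(71) = 72, σ(72) = 195, σ(73) = 74, σ(74) = 114, σ(75) = 124, σ(76) = 140, σ(77) = 96, σ(78) = 168, σ(79) = 80, σ(80) = 186, σ(81) = 121, σ(82) = 126, σ(83) = 84, σ(84) = 224, σ(85) = 108, σ(86) = 132, σ(87) = 120, σ(88) = 180, σ(89) = 90, σ(90) = 234, σ(91) = 112. Summing all 91 values: 6845. (Average order: Σ_{n ≤ x} σ(n) ~ (π²/12) x². For x = 91, (π²/12)·91² ≈ 6810.85.)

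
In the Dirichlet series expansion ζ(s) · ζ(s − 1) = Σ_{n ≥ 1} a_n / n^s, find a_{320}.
σ(320) = 762

In the product (Σ m^0/m^s)(Σ k / k^s) = Σ (Σ_{d | n} d) / n^s, the coefficient of 1/n^s is σ(n) = Σ_{d | n} d. For n = 320, divisors are [1, 2, 4, 5, 8, 10, 16, 20, 32, 40, 64, 80, 160, 320]; summing: σ(320) = 762.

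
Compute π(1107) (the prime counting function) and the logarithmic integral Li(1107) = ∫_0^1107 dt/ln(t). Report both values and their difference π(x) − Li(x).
π(1107) = 185;  Li(1107) ≈ 192.98;  π(x) − Li(x) ≈ -7.98.

Direct count of primes ≤ 1107 gives π(1107) = 185. Numerical evaluation of the logarithmic integral gives Li(1107) ≈ 192.98. The difference π(x) − Li(x) ≈ -7.98 is typically negative for small/moderate x (Li(x) overestimates), though Littlewood's theorem shows this sign changes infinitely often.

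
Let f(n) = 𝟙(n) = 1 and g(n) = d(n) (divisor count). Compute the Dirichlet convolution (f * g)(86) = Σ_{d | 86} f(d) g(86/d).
(𝟙 * d)(86) = 9

Divisors of 86: [1, 2, 43, 86]. For each d | 86:
  d = 1: 𝟙(1) · d(86/1) = 1 · 4 = 4
  d = 2: 𝟙(2) · d(86/2) = 1 · 2 = 2
  d = 43: 𝟙(43) · d(86/43) = 1 · 2 = 2
  d = 86: 𝟙(86) · d(86/86) = 1 · 1 = 1
Summing: (𝟙 * d)(86) = 4 + 2 + 2 + 1 = 9.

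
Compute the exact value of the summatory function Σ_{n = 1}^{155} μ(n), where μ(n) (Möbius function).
Σ_{n ≤ 155} μ(n) = -1

Compute μ(n) for each 1 ≤ n ≤ 155: μ(1) = 1, μ(2) = -1, μ(3) = -1, μ(4) = 0, μ(5) = -1, μ(6) = 1, μ(7) = -1, μ(8) = 0, μ(9) = 0, μ(10) = 1, μ(11) = -1, μ(12) = 0, μ(13) = -1, μ(14) = 1, μ(15) = 1, μ(16) = 0, μ(17) = -1, μ(18) = 0, μ(19) = -1, μ(20) = 0, μ(21) = 1, μ(22) = 1, μ(23) = -1, μ(24) = 0, μ(25) = 0, μ(26) = 1, μ(27) = 0, μ(28) = 0, μ(29) = -1, μ(30) = -1, μ(31) = -1, μ(32) = 0, μ(33) = 1, μ(34) = 1, μ(35) = 1, μ(36) = 0, μ(37) = -1, μ(38) = 1, μ(39) = 1, μ(40) = 0, μ(41) = -1, μ(42) = -1, μ(43) = -1, μ(44) = 0, μ(45) = 0, μ(46) = 1, μ(47) = -1, μ(48) = 0, μ(49) = 0, μ(50) = 0, μ(51) = 1, μ(52) = 0, μ(53) = -1, μ(54) = 0, μ(55) = 1, μ(56) = 0, μ(57) = 1, μ(58) = 1, μ(59) = -1, μ(60) = 0, μ(61) = -1, μ(62) = 1, μ(63) = 0, μ(64) = 0, μ(65) = 1, μ(66) = -1, μ(67) = -1, μ(68) = 0, μ(69) = 1, μ(70) = -1, μ(71) = -1, μ(72) = 0, μ(73) = -1, μ(74) = 1, μ(75) = 0, μ(76) = 0, μ(77) = 1, μ(78) = -1, μ(79) = -1, μ(80) = 0, μ(81) = 0, μ(82) = 1, μ(83) = -1, μ(84) = 0, μ(85) = 1, μ(86) = 1, μ(87) = 1, μ(88) = 0, μ(89) = -1, μ(90) = 0, μ(91) = 1, μ(92) = 0, μ(93) = 1, μ(94) = 1, μ(95) = 1, μ(96) = 0, μ(97) = -1, μ(98) = 0, μ(99) = 0, μ(100) = 0, μ(101) = -1, μ(102) = -1, μ(103) = -1, μ(104) = 0, μ(105) = -1, μ(106) = 1, μ(107) = -1, μ(108) = 0, μ(109) = -1, μ(110) = -1, μ(111) = 1, μ(112) = 0, μ(113) = -1, μ(114) = -1, μ(115) = 1, μ(116) = 0, μ(117) = 0, μ(118) = 1, μ(119) = 1, μ(120) = 0, μ(121) = 0, μ(122) = 1, μ(123) = 1, μ(124) = 0, μ(125) = 0, μ(126) = 0, μ(127) = -1, μ(128) = 0, μ(129) = 1, μ(130) = -1, μ(131) = -1, μ(132) = 0, μ(133) = 1, μ(134) = 1, μ(135) = 0, μ(136) = 0, μ(137) = -1, μ(138) = -1, μ(139) = -1, μ(140) = 0, μ(141) = 1, μ(142) = 1, μ(143) = 1, μ(144) = 0, μ(145) = 1, μ(146) = 1, μ(147) = 0, μ(148) = 0, μ(149) = -1, μ(150) = 0, μ(151) = -1, μ(152) = 0, μ(153) = 0, μ(154) = -1, μ(155) = 1. Summing all 155 values: -1. (Mertens function M(x) = Σ_{n ≤ x} μ(n); on average M(x) should be small (PNT ⟺ M(x) = o(x)).)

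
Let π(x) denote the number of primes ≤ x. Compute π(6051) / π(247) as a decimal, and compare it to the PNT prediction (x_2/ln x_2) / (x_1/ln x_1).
π(6051)/π(247) = 789/53 ≈ 14.8868;  PNT prediction ≈ 15.4994.

π(247) = 53 and π(6051) = 789, so π(6051)/π(247) ≈ 14.8868. The PNT-predicted ratio is (6051/ln(6051)) / (247/ln(247)) ≈ 15.4994. The two agree to within a few percent, as expected.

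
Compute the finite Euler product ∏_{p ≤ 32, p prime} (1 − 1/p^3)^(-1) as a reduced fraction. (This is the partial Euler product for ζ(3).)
∏ = 209363023479599225665/174187638420315512832

The primes p ≤ 32 are [2, 3, 5, 7, 11, 13, 17, 19, 23, 29, 31]. For each prime, (1 − 1/p^3)^(-1) = p^3 / (p^3 − 1). The product is (1 − 1/2^3)^(-1), (1 − 1/3^3)^(-1), (1 − 1/5^3)^(-1), (1 − 1/7^3)^(-1), (1 − 1/11^3)^(-1), (1 − 1/13^3)^(-1), (1 − 1/17^3)^(-1), (1 − 1/19^3)^(-1), (1 − 1/23^3)^(-1), (1 − 1/29^3)^(-1), (1 − 1/31^3)^(-1) = ∏ p^3 / (p^3 − 1) = 209363023479599225665/174187638420315512832.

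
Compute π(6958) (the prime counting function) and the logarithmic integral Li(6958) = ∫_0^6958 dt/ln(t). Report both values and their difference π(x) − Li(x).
π(6958) = 892;  Li(6958) ≈ 909.59;  π(x) − Li(x) ≈ -17.59.

Direct count of primes ≤ 6958 gives π(6958) = 892. Numerical evaluation of the logarithmic integral gives Li(6958) ≈ 909.59. The difference π(x) − Li(x) ≈ -17.59 is typically negative for small/moderate x (Li(x) overestimates), though Littlewood's theorem shows this sign changes infinitely often.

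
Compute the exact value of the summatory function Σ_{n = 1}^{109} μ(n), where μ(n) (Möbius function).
Σ_{n ≤ 109} μ(n) = -4

Compute μ(n) for each 1 ≤ n ≤ 109: μ(1) = 1, μ(2) = -1, μ(3) = -1, μ(4) = 0, μ(5) = -1, μ(6) = 1, μ(7) = -1, μ(8) = 0, μ(9) = 0, μ(10) = 1, μ(11) = -1, μ(12) = 0, μ(13) = -1, μ(14) = 1, μ(15) = 1, μ(16) = 0, μ(17) = -1, μ(18) = 0, μ(19) = -1, μ(20) = 0, μ(21) = 1, μ(22) = 1, μ(23) = -1, μ(24) = 0, μ(25) = 0, μ(26) = 1, μ(27) = 0, μ(28) = 0, μ(29) = -1, μ(30) = -1, μ(31) = -1, μ(32) = 0, μ(33) = 1, μ(34) = 1, μ(35) = 1, μ(36) = 0, μ(37) = -1, μ(38) = 1, μ(39) = 1, μ(40) = 0, μ(41) = -1, μ(42) = -1, μ(43) = -1, μ(44) = 0, μ(45) = 0, μ(46) = 1, μ(47) = -1, μ(48) = 0, μ(49) = 0, μ(50) = 0, μ(51) = 1, μ(52) = 0, μ(53) = -1, μ(54) = 0, μ(55) = 1, μ(56) = 0, μ(57) = 1, μ(58) = 1, μ(59) = -1, μ(60) = 0, μ(61) = -1, μ(62) = 1, μ(63) = 0, μ(64) = 0, μ(65) = 1, μ(66) = -1, μ(67) = -1, μ(68) = 0, μ(69) = 1, μ(70) = -1, μ(71) = -1, μ(72) = 0, μ(73) = -1, μ(74) = 1, μ(75) = 0, μ(76) = 0, μ(77) = 1, μ(78) = -1, μ(79) = -1, μ(80) = 0, μ(81) = 0, μ(82) = 1, μ(83) = -1, μ(84) = 0, μ(85) = 1, μ(86) = 1, μ(87) = 1, μ(88) = 0, μ(89) = -1, μ(90) = 0, μ(91) = 1, μ(92) = 0, μ(93) = 1, μ(94) = 1, μ(95) = 1, μ(96) = 0, μ(97) = -1, μ(98) = 0, μ(99) = 0, μ(100) = 0, μ(101) = -1, μ(102) = -1, μ(103) = -1, μ(104) = 0, μ(105) = -1, μ(106) = 1, μ(107) = -1, μ(108) = 0, μ(109) = -1. Summing all 109 values: -4. (Mertens function M(x) = Σ_{n ≤ x} μ(n); on average M(x) should be small (PNT ⟺ M(x) = o(x)).)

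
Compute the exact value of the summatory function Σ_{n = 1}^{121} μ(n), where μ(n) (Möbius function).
Σ_{n ≤ 121} μ(n) = -3

Compute μ(n) for each 1 ≤ n ≤ 121: μ(1) = 1, μ(2) = -1, μ(3) = -1, μ(4) = 0, μ(5) = -1, μ(6) = 1, μ(7) = -1, μ(8) = 0, μ(9) = 0, μ(10) = 1, μ(11) = -1, μ(12) = 0, μ(13) = -1, μ(14) = 1, μ(15) = 1, μ(16) = 0, μ(17) = -1, μ(18) = 0, μ(19) = -1, μ(20) = 0, μ(21) = 1, μ(22) = 1, μ(23) = -1, μ(24) = 0, μ(25) = 0, μ(26) = 1, μ(27) = 0, μ(28) = 0, μ(29) = -1, μ(30) = -1, μ(31) = -1, μ(32) = 0, μ(33) = 1, μ(34) = 1, μ(35) = 1, μ(36) = 0, μ(37) = -1, μ(38) = 1, μ(39) = 1, μ(40) = 0, μ(41) = -1, μ(42) = -1, μ(43) = -1, μ(44) = 0, μ(45) = 0, μ(46) = 1, μ(47) = -1, μ(48) = 0, μ(49) = 0, μ(50) = 0, μ(51) = 1, μ(52) = 0, μ(53) = -1, μ(54) = 0, μ(55) = 1, μ(56) = 0, μ(57) = 1, μ(58) = 1, μ(59) = -1, μ(60) = 0, μ(61) = -1, μ(62) = 1, μ(63) = 0, μ(64) = 0, μ(65) = 1, μ(66) = -1, μ(67) = -1, μ(68) = 0, μ(69) = 1, μ(70) = -1, μ(71) = -1, μ(72) = 0, μ(73) = -1, μ(74) = 1, μ(75) = 0, μ(76) = 0, μ(77) = 1, μ(78) = -1, μ(79) = -1, μ(80) = 0, μ(81) = 0, μ(82) = 1, μ(83) = -1, μ(84) = 0, μ(85) = 1, μ(86) = 1, μ(87) = 1, μ(88) = 0, μ(89) = -1, μ(90) = 0, μ(91) = 1, μ(92) = 0, μ(93) = 1, μ(94) = 1, μ(95) = 1, μ(96) = 0, μ(97) = -1, μ(98) = 0, μ(99) = 0, μ(100) = 0, μ(101) = -1, μ(102) = -1, μ(103) = -1, μ(104) = 0, μ(105) = -1, μ(106) = 1, μ(107) = -1, μ(108) = 0, μ(109) = -1, μ(110) = -1, μ(111) = 1, μ(112) = 0, μ(113) = -1, μ(114) = -1, μ(115) = 1, μ(116) = 0, μ(117) = 0, μ(118) = 1, μ(119) = 1, μ(120) = 0, μ(121) = 0. Summing all 121 values: -3. (Mertens function M(x) = Σ_{n ≤ x} μ(n); on average M(x) should be small (PNT ⟺ M(x) = o(x)).)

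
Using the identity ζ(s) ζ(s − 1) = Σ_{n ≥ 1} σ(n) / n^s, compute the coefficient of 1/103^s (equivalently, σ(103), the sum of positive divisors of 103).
σ(103) = 104

In the product (Σ m^0/m^s)(Σ k / k^s) = Σ (Σ_{d | n} d) / n^s, the coefficient of 1/n^s is σ(n) = Σ_{d | n} d. For n = 103, divisors are [1, 103]; summing: σ(103) = 104.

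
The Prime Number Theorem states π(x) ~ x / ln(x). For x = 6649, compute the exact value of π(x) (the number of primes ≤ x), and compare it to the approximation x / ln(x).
π(6649) = 856;  x/ln(x) ≈ 755.38;  relative error ≈ 11.75%.

Directly count primes up to 6649: π(6649) = 856. The PNT approximation gives 6649/ln(6649) ≈ 6649/8.80222 ≈ 755.38. Relative error (π(x) − x/ln(x)) / π(x) ≈ 11.75%; the approximation is known to undercount slightly (Li(x) is a better estimate).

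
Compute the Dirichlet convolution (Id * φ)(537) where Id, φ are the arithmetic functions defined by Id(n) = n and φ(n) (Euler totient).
(Id * φ)(537) = 1785

Divisors of 537: [1, 3, 179, 537]. For each d | 537:
  d = 1: Id(1) · φ(537/1) = 1 · 356 = 356
  d = 3: Id(3) · φ(537/3) = 3 · 178 = 534
  d = 179: Id(179) · φ(537/179) = 179 · 2 = 358
  d = 537: Id(537) · φ(537/537) = 537 · 1 = 537
Summing: (Id * φ)(537) = 356 + 534 + 358 + 537 = 1785.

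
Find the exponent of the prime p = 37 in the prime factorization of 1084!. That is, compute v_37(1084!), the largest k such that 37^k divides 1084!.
v_37(1084!) = 29

Legendre's formula: v_p(n!) = Σ_{k ≥ 1} ⌊n / p^k⌋. For p = 37, n = 1084, the terms are:
  ⌊1084/37^1⌋ = ⌊1084/37⌋ = 29
(the next term ⌊1084/37^2⌋ = 0, terminating the sum). Summing: v_37(1084!) = 29 = 29.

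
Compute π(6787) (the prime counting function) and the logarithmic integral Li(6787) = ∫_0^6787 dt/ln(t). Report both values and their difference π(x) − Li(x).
π(6787) = 873;  Li(6787) ≈ 890.23;  π(x) − Li(x) ≈ -17.23.

Direct count of primes ≤ 6787 gives π(6787) = 873. Numerical evaluation of the logarithmic integral gives Li(6787) ≈ 890.23. The difference π(x) − Li(x) ≈ -17.23 is typically negative for small/moderate x (Li(x) overestimates), though Littlewood's theorem shows this sign changes infinitely often.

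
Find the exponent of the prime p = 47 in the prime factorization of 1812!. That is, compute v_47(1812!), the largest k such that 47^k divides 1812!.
v_47(1812!) = 38

Legendre's formula: v_p(n!) = Σ_{k ≥ 1} ⌊n / p^k⌋. For p = 47, n = 1812, the terms are:
  ⌊1812/47^1⌋ = ⌊1812/47⌋ = 38
(the next term ⌊1812/47^2⌋ = 0, terminating the sum). Summing: v_47(1812!) = 38 = 38.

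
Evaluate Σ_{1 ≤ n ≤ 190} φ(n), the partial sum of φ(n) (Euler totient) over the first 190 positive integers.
Σ_{n ≤ 190} φ(n) = 10976

Compute φ(n) for each 1 ≤ n ≤ 190: φ(1) = 1, φ(2) = 1, φ(3) = 2, φ(4) = 2, φ(5) = 4, φ(6) = 2, φ(7) = 6, φ(8) = 4, φ(9) = 6, φ(10) = 4, φ(11) = 10, φ(12) = 4, φ(13) = 12, φ(14) = 6, φ(15) = 8, φ(16) = 8, φ(17) = 16, φ(18) = 6, φ(19) = 18, φ(20) = 8, φ(21) = 12, φ(22) = 10, φ(23) = 22, φ(24) = 8, φ(25) = 20, φ(26) = 12, φ(27) = 18, φ(28) = 12, φ(29) = 28, φ(30) = 8, φ(31) = 30, φ(32) = 16, φ(33) = 20, φ(34) = 16, φ(35) = 24, φ(36) = 12, φ(37) = 36, φ(38) = 18, φ(39) = 24, φ(40) = 16, φ(41) = 40, φ(42) = 12, φ(43) = 42, φ(44) = 20, φ(45) = 24, φ(46) = 22, φ(47) = 46, φ(48) = 16, φ(49) = 42, φ(50) = 20, φ(51) = 32, φ(52) = 24, φ(53) = 52, φ(54) = 18, φ(55) = 40, φ(56) = 24, φ(57) = 36, φ(58) = 28, φ(59) = 58, φ(60) = 16, φ(61) = 60, φ(62) = 30, φ(63) = 36, φ(64) = 32, φ(65) = 48, φ(66) = 20, φ(67) = 66, φ(68) = 32, φ(69) = 44, φ(70) = 24, φ(71) = 70, φ(72) = 24, φ(73) = 72, φ(74) = 36, φ(75) = 40, φ(76) = 36, φ(77) = 60, φ(78) = 24, φ(79) = 78, φ(80) = 32, φ(81) = 54, φ(82) = 40, φ(83) = 82, φ(84) = 24, φ(85) = 64, φ(86) = 42, φ(87) = 56, φ(88) = 40, φ(89) = 88, φ(90) = 24, φ(91) = 72, φ(92) = 44, φ(93) = 60, φ(94) = 46, φ(95) = 72, φ(96) = 32, φ(97) = 96, φ(98) = 42, φ(99) = 60, φ(100) = 40, φ(101) = 100, φ(102) = 32, φ(103) = 102, φ(104) = 48, φ(105) = 48, φ(106) = 52, φ(107) = 106, φ(108) = 36, φ(109) = 108, φ(110) = 40, φ(111) = 72, φ(112) = 48, φ(113) = 112, φ(114) = 36, φ(115) = 88, φ(116) = 56, φ(117) = 72, φ(118) = 58, φ(119) = 96, φ(120) = 32, φ(121) = 110, φ(122) = 60, φ(123) = 80, φ(124) = 60, φ(125) = 100, φ(126) = 36, φ(127) = 126, φ(128) = 64, φ(129) = 84, φ(130) = 48, φ(131) = 130, φ(132) = 40, φ(133) = 108, φ(134) = 66, φ(135) = 72, φ(136) = 64, φ(137) = 136, φ(138) = 44, φ(139) = 138, φ(140) = 48, φ(141) = 92, φ(142) = 70, φ(143) = 120, φ(144) = 48, φ(145) = 112, φ(146) = 72, φ(147) = 84, φ(148) = 72, φ(149) = 148, φ(150) = 40, φ(151) = 150, φ(152) = 72, φ(153) = 96, φ(154) = 60, φ(155) = 120, φ(156) = 48, φ(157) = 156, φ(158) = 78, φ(159) = 104, φ(160) = 64, φ(161) = 132, φ(162) = 54, φ(163) = 162, φ(164) = 80, φ(165) = 80, φ(166) = 82, φ(167) = 166, φ(168) = 48, φ(169) = 156, φ(170) = 64, φ(171) = 108, φ(172) = 84, φ(173) = 172, φ(174) = 56, φ(175) = 120, φ(176) = 80, φ(177) = 116, φ(178) = 88, φ(179) = 178, φ(180) = 48, φ(181) = 180, φ(182) = 72, φ(183) = 120, φ(184) = 88, φ(185) = 144, φ(186) = 60, φ(187) = 160, φ(188) = 92, φ(189) = 108, φ(190) = 72. Summing all 190 values: 10976. (Average order: Σ_{n ≤ x} φ(n) ~ (3/π²) x². For x = 190, (3/π²)·190² ≈ 10973.08.)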